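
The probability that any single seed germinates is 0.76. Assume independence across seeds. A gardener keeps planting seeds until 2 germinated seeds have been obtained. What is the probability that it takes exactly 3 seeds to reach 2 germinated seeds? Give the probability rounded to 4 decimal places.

0.2772

Y = trial on which the second success occurs; negative binomial, r=2, p=0.76.
P(Y=3) = C(2,1) · p^2 · (1−p)^1
= 2 · 0.5776 · 0.24 = 0.277248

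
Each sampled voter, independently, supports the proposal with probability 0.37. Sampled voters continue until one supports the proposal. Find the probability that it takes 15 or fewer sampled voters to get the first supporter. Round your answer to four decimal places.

Y = number of sampled voters to the first success; geometric, p = 0.37.
P(Y ≤ 15) = 1 − (1−p)^15 = 1 − 0.000977 = 0.999023

0.9990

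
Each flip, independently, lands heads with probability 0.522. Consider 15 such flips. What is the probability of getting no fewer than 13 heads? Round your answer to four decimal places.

0.0060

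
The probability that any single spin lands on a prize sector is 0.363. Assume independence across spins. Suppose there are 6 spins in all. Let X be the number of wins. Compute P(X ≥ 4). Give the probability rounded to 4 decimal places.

X ~ Binomial(6, 0.363); P(X ≥ 4) = Σ C(6,k) p^k (1−p)^(6−k) over k:
  k=4: C(6,4)·0.363^4·0.637^2 = 0.105681
  k=5: C(6,5)·0.363^5·0.637^1 = 0.024089
  k=6: C(6,6)·0.363^6·0.637^0 = 0.002288
Total = 0.132058

0.1321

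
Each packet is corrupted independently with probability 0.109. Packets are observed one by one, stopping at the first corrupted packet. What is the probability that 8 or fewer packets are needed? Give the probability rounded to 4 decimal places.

0.6028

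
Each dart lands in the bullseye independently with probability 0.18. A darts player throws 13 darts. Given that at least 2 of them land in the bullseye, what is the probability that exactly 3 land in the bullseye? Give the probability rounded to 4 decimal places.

0.3238

X ~ Binomial(13, 0.18). Want P(X=3 | X≥2) = P(X=3) / P(X≥2).
P(X=3) = C(13,3)·0.18^3·0.82^10 = 0.229257
P(X≥2) = 1 − 0.075784 − 0.216263 = 0.707953
Ratio = 0.229257 / 0.707953 = 0.323831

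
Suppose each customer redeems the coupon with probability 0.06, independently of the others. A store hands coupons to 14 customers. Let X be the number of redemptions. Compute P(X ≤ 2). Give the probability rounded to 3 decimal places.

X ~ Binomial(14, 0.06); P(X ≤ 2) = Σ C(14,k) p^k (1−p)^(14−k) over k:
  k=0: C(14,0)·0.06^0·0.94^14 = 0.42052
  k=1: C(14,1)·0.06^1·0.94^13 = 0.37579
  k=2: C(14,2)·0.06^2·0.94^12 = 0.15591
Total = 0.95222

0.952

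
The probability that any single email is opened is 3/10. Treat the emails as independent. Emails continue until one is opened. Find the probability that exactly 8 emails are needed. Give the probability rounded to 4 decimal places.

Geometric (trials to first success), p = 0.30.
P(Y = 8) = (1−p)^7 · p = 0.082354 · 0.30 = 0.024706

0.0247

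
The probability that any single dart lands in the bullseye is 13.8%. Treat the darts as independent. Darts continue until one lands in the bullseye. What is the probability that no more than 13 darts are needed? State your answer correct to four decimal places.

Y = number of darts to the first success; geometric, p = 0.138.
P(Y ≤ 13) = 1 − (1−p)^13 = 1 − 0.145076 = 0.854924

0.8549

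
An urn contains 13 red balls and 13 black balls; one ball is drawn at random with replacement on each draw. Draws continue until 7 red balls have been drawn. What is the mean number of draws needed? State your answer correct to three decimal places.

14.000

Y = total draws until the seventh success; negative binomial with r=7, p=0.50.
E[Y] = r / p = 7 / 0.50 = 14.00000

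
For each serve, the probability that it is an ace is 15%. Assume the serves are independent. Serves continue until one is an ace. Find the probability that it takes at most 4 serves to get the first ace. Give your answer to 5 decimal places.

0.47799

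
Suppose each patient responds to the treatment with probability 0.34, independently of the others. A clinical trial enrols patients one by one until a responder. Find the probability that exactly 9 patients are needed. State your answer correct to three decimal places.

0.012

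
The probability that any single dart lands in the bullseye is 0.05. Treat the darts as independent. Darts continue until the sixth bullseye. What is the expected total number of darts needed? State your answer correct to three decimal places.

120.000

Y = total darts until the sixth success; negative binomial with r=6, p=0.05.
E[Y] = r / p = 6 / 0.05 = 120.00000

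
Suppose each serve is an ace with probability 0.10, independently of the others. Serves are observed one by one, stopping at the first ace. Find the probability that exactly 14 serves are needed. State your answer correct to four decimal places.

Geometric (trials to first success), p = 0.10.
P(Y = 14) = (1−p)^13 · p = 0.25419 · 0.10 = 0.025419

0.0254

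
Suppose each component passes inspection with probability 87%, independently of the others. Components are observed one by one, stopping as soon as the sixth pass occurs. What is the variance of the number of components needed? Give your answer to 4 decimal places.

Y = total components until the sixth success; negative binomial with r=6, p=0.87.
Var(Y) = r(1−p)/p² = 6·0.13 / 0.87² = 1.030519

1.0305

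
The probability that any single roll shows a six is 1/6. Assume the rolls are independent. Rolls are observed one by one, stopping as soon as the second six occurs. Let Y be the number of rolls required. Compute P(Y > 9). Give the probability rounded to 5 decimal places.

0.54266

Needing more than 9 rolls ⇔ fewer than 2 successes in the first 9. With X ~ Binomial(9, 0.166667), P(Y > 9) = P(X ≤ 1).
  k=0: C(9,0)·0.166667^0·0.833333^9 = 0.1938067
  k=1: C(9,1)·0.166667^1·0.833333^8 = 0.3488521
P(X ≤ 1) = 0.5426588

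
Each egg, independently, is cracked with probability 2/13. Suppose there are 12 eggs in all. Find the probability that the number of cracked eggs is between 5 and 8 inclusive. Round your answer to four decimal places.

0.0265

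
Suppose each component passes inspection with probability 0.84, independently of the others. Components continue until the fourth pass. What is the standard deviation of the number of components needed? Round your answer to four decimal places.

Y = total components until the fourth success; negative binomial with r=4, p=0.84.
SD(Y) = √[r(1−p)/p²] = √(0.907029) = 0.952381

0.9524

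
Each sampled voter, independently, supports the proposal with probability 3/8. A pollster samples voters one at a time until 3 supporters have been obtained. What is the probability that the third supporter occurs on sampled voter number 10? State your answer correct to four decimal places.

Y = trial on which the third success occurs; negative binomial, r=3, p=0.375.
P(Y=10) = C(9,2) · p^3 · (1−p)^7
= 36 · 0.052734 · 0.037253 = 0.070722

0.0707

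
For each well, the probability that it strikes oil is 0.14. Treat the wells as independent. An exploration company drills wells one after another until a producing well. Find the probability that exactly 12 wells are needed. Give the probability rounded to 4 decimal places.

0.0266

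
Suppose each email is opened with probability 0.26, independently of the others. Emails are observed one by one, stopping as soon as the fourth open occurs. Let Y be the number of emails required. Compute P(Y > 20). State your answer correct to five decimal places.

0.19622

Needing more than 20 emails ⇔ fewer than 4 successes in the first 20. With X ~ Binomial(20, 0.26), P(Y > 20) = P(X ≤ 3).
  k=0: C(20,0)·0.26^0·0.74^20 = 0.0024246
  k=1: C(20,1)·0.26^1·0.74^19 = 0.0170375
  k=2: C(20,2)·0.26^2·0.74^18 = 0.0568684
  k=3: C(20,3)·0.26^3·0.74^17 = 0.1198848
P(X ≤ 3) = 0.1962153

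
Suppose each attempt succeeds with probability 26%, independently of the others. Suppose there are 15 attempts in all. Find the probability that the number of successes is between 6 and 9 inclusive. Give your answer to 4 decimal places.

0.1701

X ~ Binomial(15, 0.26); P(6 ≤ X ≤ 9) = Σ C(15,k) p^k (1−p)^(15−k) over k:
  k=6: C(15,6)·0.26^6·0.74^9 = 0.102880
  k=7: C(15,7)·0.26^7·0.74^8 = 0.046475
  k=8: C(15,8)·0.26^8·0.74^7 = 0.016329
  k=9: C(15,9)·0.26^9·0.74^6 = 0.004462
Total = 0.170145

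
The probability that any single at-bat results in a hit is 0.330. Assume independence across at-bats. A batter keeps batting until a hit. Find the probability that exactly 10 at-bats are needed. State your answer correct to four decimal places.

0.0090

Geometric (trials to first success), p = 0.33.
P(Y = 10) = (1−p)^9 · p = 0.027207 · 0.33 = 0.008978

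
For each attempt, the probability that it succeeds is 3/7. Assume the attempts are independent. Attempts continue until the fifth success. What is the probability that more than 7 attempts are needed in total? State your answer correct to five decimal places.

0.87342

Needing more than 7 attempts ⇔ fewer than 5 successes in the first 7. With X ~ Binomial(7, 0.428571), P(Y > 7) = P(X ≤ 4).
  k=0: C(7,0)·0.428571^0·0.571429^7 = 0.0198945
  k=1: C(7,1)·0.428571^1·0.571429^6 = 0.1044463
  k=2: C(7,2)·0.428571^2·0.571429^5 = 0.2350041
  k=3: C(7,3)·0.428571^3·0.571429^4 = 0.2937552
  k=4: C(7,4)·0.428571^4·0.571429^3 = 0.2203164
P(X ≤ 4) = 0.8734164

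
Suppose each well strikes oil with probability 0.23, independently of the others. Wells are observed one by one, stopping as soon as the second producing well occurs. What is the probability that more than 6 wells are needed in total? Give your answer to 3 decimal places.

Needing more than 6 wells ⇔ fewer than 2 successes in the first 6. With X ~ Binomial(6, 0.23), P(Y > 6) = P(X ≤ 1).
  k=0: C(6,0)·0.23^0·0.77^6 = 0.20842
  k=1: C(6,1)·0.23^1·0.77^5 = 0.37354
P(X ≤ 1) = 0.58196

0.582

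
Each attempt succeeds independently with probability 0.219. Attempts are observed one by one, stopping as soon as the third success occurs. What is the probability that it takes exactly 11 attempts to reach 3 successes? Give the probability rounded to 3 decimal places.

0.065

Y = trial on which the third success occurs; negative binomial, r=3, p=0.219.
P(Y=11) = C(10,2) · p^3 · (1−p)^8
= 45 · 0.010503 · 0.13842 = 0.06543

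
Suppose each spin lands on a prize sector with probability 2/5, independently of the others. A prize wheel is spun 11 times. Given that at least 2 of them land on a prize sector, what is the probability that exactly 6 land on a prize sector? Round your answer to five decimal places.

X ~ Binomial(11, 0.40). Want P(X=6 | X≥2) = P(X=6) / P(X≥2).
P(X=6) = C(11,6)·0.40^6·0.60^5 = 0.1471493
P(X≥2) = 1 − 0.0036280 − 0.0266051 = 0.9697669
Ratio = 0.1471493 / 0.9697669 = 0.1517368

0.15174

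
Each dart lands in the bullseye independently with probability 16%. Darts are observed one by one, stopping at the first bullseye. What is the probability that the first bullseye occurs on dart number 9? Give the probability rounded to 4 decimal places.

0.0397

Geometric (trials to first success), p = 0.16.
P(Y = 9) = (1−p)^8 · p = 0.24788 · 0.16 = 0.039660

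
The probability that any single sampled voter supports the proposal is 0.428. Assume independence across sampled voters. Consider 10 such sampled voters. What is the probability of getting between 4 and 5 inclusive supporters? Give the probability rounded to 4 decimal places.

0.4684

X ~ Binomial(10, 0.428); P(4 ≤ X ≤ 5) = Σ C(10,k) p^k (1−p)^(10−k) over k:
  k=4: C(10,4)·0.428^4·0.572^6 = 0.246814
  k=5: C(10,5)·0.428^5·0.572^5 = 0.221615
Total = 0.468430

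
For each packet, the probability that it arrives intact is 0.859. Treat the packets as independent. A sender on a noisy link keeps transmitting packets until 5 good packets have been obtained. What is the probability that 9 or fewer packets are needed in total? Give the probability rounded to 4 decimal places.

0.9957

Finishing within 9 packets ⇔ at least 5 successes in the first 9. With X ~ Binomial(9, 0.859), P(Y ≤ 9) = 1 − P(X ≤ 4).
  k=0: C(9,0)·0.859^0·0.141^9 = 0.000000
  k=1: C(9,1)·0.859^1·0.141^8 = 0.000001
  k=2: C(9,2)·0.859^2·0.141^7 = 0.000029
  k=3: C(9,3)·0.859^3·0.141^6 = 0.000418
  k=4: C(9,4)·0.859^4·0.141^5 = 0.003823
1 − 0.004272 = 0.995728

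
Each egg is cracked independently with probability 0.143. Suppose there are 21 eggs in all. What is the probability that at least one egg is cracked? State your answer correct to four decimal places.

0.9609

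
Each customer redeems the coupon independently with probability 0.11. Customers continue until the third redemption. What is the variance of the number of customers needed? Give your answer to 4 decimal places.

220.6612

Y = total customers until the third success; negative binomial with r=3, p=0.11.
Var(Y) = r(1−p)/p² = 3·0.89 / 0.11² = 220.661157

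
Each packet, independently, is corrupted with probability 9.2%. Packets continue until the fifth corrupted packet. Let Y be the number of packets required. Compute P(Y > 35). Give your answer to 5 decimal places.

0.78410

Needing more than 35 packets ⇔ fewer than 5 successes in the first 35. With X ~ Binomial(35, 0.092), P(Y > 35) = P(X ≤ 4).
  k=0: C(35,0)·0.092^0·0.908^35 = 0.0341197
  k=1: C(35,1)·0.092^1·0.908^34 = 0.1209970
  k=2: C(35,2)·0.092^2·0.908^33 = 0.2084134
  k=3: C(35,3)·0.092^3·0.908^32 = 0.2322845
  k=4: C(35,4)·0.092^4·0.908^31 = 0.1882835
P(X ≤ 4) = 0.7840981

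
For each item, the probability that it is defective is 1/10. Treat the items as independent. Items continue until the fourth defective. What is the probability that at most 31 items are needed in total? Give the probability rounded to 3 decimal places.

Finishing within 31 items ⇔ at least 4 successes in the first 31. With X ~ Binomial(31, 0.10), P(Y ≤ 31) = 1 − P(X ≤ 3).
  k=0: C(31,0)·0.10^0·0.90^31 = 0.03815
  k=1: C(31,1)·0.10^1·0.90^30 = 0.13141
  k=2: C(31,2)·0.10^2·0.90^29 = 0.21902
  k=3: C(31,3)·0.10^3·0.90^28 = 0.23524
1 − 0.62383 = 0.37617

0.376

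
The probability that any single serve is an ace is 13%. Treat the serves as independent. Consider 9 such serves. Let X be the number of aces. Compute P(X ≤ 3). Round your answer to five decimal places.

X ~ Binomial(9, 0.13); P(X ≤ 3) = Σ C(9,k) p^k (1−p)^(9−k) over k:
  k=0: C(9,0)·0.13^0·0.87^9 = 0.2855442
  k=1: C(9,1)·0.13^1·0.87^8 = 0.3840077
  k=2: C(9,2)·0.13^2·0.87^7 = 0.2295218
  k=3: C(9,3)·0.13^3·0.87^6 = 0.0800248
Total = 0.9790985

0.97910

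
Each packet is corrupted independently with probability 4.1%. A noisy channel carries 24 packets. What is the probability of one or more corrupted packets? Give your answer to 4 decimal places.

0.6339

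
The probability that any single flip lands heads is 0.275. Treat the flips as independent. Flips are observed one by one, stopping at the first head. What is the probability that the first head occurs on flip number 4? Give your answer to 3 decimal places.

0.105

Geometric (trials to first success), p = 0.275.
P(Y = 4) = (1−p)^3 · p = 0.38108 · 0.275 = 0.10480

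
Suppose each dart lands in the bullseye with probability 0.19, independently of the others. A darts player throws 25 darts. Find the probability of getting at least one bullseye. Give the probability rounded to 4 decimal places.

0.9948

P(at least one) = 1 − P(none) = 1 − (1 − 0.19)^25
= 1 − 0.005154 = 0.994846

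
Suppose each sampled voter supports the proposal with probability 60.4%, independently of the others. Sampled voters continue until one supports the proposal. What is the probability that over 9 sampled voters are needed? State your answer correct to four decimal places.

0.0002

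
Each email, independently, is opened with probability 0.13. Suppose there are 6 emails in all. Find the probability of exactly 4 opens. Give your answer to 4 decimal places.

0.0032

X ~ Binomial(n=6, p=0.13).
P(X=4) = C(6,4) · p^4 · (1−p)^2
= 15 · 0.00028561 · 0.7569 = 0.003243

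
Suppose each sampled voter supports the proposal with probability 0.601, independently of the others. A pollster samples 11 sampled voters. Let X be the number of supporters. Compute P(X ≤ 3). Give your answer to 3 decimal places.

0.029

X ~ Binomial(11, 0.601); P(X ≤ 3) = Σ C(11,k) p^k (1−p)^(11−k) over k:
  k=0: C(11,0)·0.601^0·0.399^11 = 0.00004
  k=1: C(11,1)·0.601^1·0.399^10 = 0.00068
  k=2: C(11,2)·0.601^2·0.399^9 = 0.00509
  k=3: C(11,3)·0.601^3·0.399^8 = 0.02301
Total = 0.02882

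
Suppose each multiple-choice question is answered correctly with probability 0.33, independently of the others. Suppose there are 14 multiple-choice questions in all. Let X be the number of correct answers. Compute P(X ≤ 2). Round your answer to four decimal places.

X ~ Binomial(14, 0.33); P(X ≤ 2) = Σ C(14,k) p^k (1−p)^(14−k) over k:
  k=0: C(14,0)·0.33^0·0.67^14 = 0.003673
  k=1: C(14,1)·0.33^1·0.67^13 = 0.025329
  k=2: C(14,2)·0.33^2·0.67^12 = 0.081090
Total = 0.110092

0.1101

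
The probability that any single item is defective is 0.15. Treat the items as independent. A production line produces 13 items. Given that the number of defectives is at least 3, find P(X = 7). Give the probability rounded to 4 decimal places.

0.0036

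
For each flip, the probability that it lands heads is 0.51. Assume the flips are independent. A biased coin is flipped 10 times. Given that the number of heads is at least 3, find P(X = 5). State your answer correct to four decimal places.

X ~ Binomial(10, 0.51). Want P(X=5 | X≥3) = P(X=5) / P(X≥3).
P(X=5) = C(10,5)·0.51^5·0.49^5 = 0.245602
P(X≥3) = 1 − 0.000798 − 0.008305 − 0.038897 = 0.952000
Ratio = 0.245602 / 0.952000 = 0.257985

0.2580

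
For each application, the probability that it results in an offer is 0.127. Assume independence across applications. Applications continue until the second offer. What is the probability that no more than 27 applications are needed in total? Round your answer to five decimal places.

0.87410

Finishing within 27 applications ⇔ at least 2 successes in the first 27. With X ~ Binomial(27, 0.127), P(Y ≤ 27) = 1 − P(X ≤ 1).
  k=0: C(27,0)·0.127^0·0.873^27 = 0.0255496
  k=1: C(27,1)·0.127^1·0.873^26 = 0.1003547
1 − 0.1259044 = 0.8740956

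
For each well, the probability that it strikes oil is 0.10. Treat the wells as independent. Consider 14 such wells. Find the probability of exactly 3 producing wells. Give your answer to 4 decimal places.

0.1142

X ~ Binomial(n=14, p=0.10).
P(X=3) = C(14,3) · p^3 · (1−p)^11
= 364 · 0.001 · 0.31381 = 0.114227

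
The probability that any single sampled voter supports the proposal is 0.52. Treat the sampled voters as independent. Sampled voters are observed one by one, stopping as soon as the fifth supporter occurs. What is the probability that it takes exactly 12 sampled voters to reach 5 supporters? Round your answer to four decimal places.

0.0737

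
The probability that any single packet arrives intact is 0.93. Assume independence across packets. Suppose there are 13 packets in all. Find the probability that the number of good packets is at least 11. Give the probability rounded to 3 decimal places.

0.942

X ~ Binomial(13, 0.93); P(X ≥ 11) = Σ C(13,k) p^k (1−p)^(13−k) over k:
  k=11: C(13,11)·0.93^11·0.07^2 = 0.17203
  k=12: C(13,12)·0.93^12·0.07^1 = 0.38092
  k=13: C(13,13)·0.93^13·0.07^0 = 0.38929
Total = 0.94225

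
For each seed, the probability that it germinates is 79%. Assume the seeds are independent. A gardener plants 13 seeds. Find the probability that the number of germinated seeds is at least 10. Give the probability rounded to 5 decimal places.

X ~ Binomial(13, 0.79); P(X ≥ 10) = Σ C(13,k) p^k (1−p)^(13−k) over k:
  k=10: C(13,10)·0.79^10·0.21^3 = 0.2507811
  k=11: C(13,11)·0.79^11·0.21^2 = 0.2572949
  k=12: C(13,12)·0.79^12·0.21^1 = 0.1613198
  k=13: C(13,13)·0.79^13·0.21^0 = 0.0466823
Total = 0.7160781

0.71608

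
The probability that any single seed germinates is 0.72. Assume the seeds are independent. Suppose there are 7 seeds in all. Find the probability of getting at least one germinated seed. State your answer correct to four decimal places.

P(at least one) = 1 − P(none) = 1 − (1 − 0.72)^7
= 1 − 0.000135 = 0.999865

0.9999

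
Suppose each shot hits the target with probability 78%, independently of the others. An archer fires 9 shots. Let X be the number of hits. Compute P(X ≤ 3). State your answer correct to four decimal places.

X ~ Binomial(9, 0.78); P(X ≤ 3) = Σ C(9,k) p^k (1−p)^(9−k) over k:
  k=0: C(9,0)·0.78^0·0.22^9 = 0.000001
  k=1: C(9,1)·0.78^1·0.22^8 = 0.000039
  k=2: C(9,2)·0.78^2·0.22^7 = 0.000546
  k=3: C(9,3)·0.78^3·0.22^6 = 0.004520
Total = 0.005106

0.0051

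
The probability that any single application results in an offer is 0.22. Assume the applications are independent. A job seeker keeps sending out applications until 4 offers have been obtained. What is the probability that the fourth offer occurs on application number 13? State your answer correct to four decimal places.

0.0551

Y = trial on which the fourth success occurs; negative binomial, r=4, p=0.22.
P(Y=13) = C(12,3) · p^4 · (1−p)^9
= 220 · 0.0023426 · 0.10687 = 0.055076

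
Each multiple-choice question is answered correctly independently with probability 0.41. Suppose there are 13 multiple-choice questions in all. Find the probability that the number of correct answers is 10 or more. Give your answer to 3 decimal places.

0.010

X ~ Binomial(13, 0.41); P(X ≥ 10) = Σ C(13,k) p^k (1−p)^(13−k) over k:
  k=10: C(13,10)·0.41^10·0.59^3 = 0.00788
  k=11: C(13,11)·0.41^11·0.59^2 = 0.00149
  k=12: C(13,12)·0.41^12·0.59^1 = 0.00017
  k=13: C(13,13)·0.41^13·0.59^0 = 0.00001
Total = 0.00956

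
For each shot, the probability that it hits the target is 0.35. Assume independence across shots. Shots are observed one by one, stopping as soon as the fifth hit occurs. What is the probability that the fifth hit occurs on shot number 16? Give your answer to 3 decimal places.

Y = trial on which the fifth success occurs; negative binomial, r=5, p=0.35.
P(Y=16) = C(15,4) · p^5 · (1−p)^11
= 1365 · 0.0052522 · 0.0087508 = 0.06274

0.063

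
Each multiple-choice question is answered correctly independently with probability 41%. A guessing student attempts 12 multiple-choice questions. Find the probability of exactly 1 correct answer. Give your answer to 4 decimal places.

0.0148

X ~ Binomial(n=12, p=0.41).
P(X=1) = C(12,1) · p^1 · (1−p)^11
= 12 · 0.41 · 0.0030156 = 0.014837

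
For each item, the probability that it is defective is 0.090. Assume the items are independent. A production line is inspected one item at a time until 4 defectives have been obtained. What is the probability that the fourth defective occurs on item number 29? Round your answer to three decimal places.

Y = trial on which the fourth success occurs; negative binomial, r=4, p=0.09.
P(Y=29) = C(28,3) · p^4 · (1−p)^25
= 3276 · 6.561e-05 · 0.094631 = 0.02034

0.020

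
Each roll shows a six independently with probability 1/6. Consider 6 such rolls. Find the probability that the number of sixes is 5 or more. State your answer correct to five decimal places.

0.00066

X ~ Binomial(6, 0.166667); P(X ≥ 5) = Σ C(6,k) p^k (1−p)^(6−k) over k:
  k=5: C(6,5)·0.166667^5·0.833333^1 = 0.0006430
  k=6: C(6,6)·0.166667^6·0.833333^0 = 0.0000214
Total = 0.0006644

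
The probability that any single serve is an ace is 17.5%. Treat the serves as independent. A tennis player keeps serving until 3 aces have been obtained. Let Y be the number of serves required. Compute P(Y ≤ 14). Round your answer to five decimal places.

Finishing within 14 serves ⇔ at least 3 successes in the first 14. With X ~ Binomial(14, 0.175), P(Y ≤ 14) = 1 − P(X ≤ 2).
  k=0: C(14,0)·0.175^0·0.825^14 = 0.0676636
  k=1: C(14,1)·0.175^1·0.825^13 = 0.2009405
  k=2: C(14,2)·0.175^2·0.825^12 = 0.2770543
1 − 0.5456584 = 0.4543416

0.45434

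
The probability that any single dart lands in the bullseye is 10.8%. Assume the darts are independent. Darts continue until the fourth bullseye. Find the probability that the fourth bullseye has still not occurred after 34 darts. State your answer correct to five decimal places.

Needing more than 34 darts ⇔ fewer than 4 successes in the first 34. With X ~ Binomial(34, 0.108), P(Y > 34) = P(X ≤ 3).
  k=0: C(34,0)·0.108^0·0.892^34 = 0.0205308
  k=1: C(34,1)·0.108^1·0.892^33 = 0.0845168
  k=2: C(34,2)·0.108^2·0.892^32 = 0.1688440
  k=3: C(34,3)·0.108^3·0.892^31 = 0.2180587
P(X ≤ 3) = 0.4919502

0.49195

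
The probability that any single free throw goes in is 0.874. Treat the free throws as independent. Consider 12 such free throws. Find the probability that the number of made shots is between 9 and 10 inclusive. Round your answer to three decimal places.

X ~ Binomial(12, 0.874); P(9 ≤ X ≤ 10) = Σ C(12,k) p^k (1−p)^(12−k) over k:
  k=9: C(12,9)·0.874^9·0.126^3 = 0.13096
  k=10: C(12,10)·0.874^10·0.126^2 = 0.27252
Total = 0.40348

0.403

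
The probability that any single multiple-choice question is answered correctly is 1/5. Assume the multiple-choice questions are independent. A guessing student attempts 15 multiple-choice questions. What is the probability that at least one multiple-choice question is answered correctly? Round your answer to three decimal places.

P(at least one) = 1 − P(none) = 1 − (1 − 0.20)^15
= 1 − 0.03518 = 0.96482

0.965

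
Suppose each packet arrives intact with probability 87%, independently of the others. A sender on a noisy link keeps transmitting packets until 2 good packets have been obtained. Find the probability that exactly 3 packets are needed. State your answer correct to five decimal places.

0.19679

Y = trial on which the second success occurs; negative binomial, r=2, p=0.87.
P(Y=3) = C(2,1) · p^2 · (1−p)^1
= 2 · 0.7569 · 0.13 = 0.1967940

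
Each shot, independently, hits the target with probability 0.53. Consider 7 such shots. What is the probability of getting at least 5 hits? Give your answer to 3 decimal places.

X ~ Binomial(7, 0.53); P(X ≥ 5) = Σ C(7,k) p^k (1−p)^(7−k) over k:
  k=5: C(7,5)·0.53^5·0.47^2 = 0.19400
  k=6: C(7,6)·0.53^6·0.47^1 = 0.07292
  k=7: C(7,7)·0.53^7·0.47^0 = 0.01175
Total = 0.27866

0.279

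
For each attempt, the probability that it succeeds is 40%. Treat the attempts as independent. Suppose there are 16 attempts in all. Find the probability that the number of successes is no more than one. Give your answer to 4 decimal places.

0.0033

X ~ Binomial(16, 0.40); P(X ≤ 1) = Σ C(16,k) p^k (1−p)^(16−k) over k:
  k=0: C(16,0)·0.40^0·0.60^16 = 0.000282
  k=1: C(16,1)·0.40^1·0.60^15 = 0.003009
Total = 0.003291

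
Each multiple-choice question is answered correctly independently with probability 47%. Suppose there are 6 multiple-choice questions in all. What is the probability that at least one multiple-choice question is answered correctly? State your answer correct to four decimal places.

0.9778

P(at least one) = 1 − P(none) = 1 − (1 − 0.47)^6
= 1 − 0.022164 = 0.977836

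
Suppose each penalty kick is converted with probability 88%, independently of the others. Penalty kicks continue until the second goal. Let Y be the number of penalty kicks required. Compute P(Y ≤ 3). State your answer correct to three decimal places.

0.960

Finishing within 3 penalty kicks ⇔ at least 2 successes in the first 3. With X ~ Binomial(3, 0.88), P(Y ≤ 3) = 1 − P(X ≤ 1).
  k=0: C(3,0)·0.88^0·0.12^3 = 0.00173
  k=1: C(3,1)·0.88^1·0.12^2 = 0.03802
1 − 0.03974 = 0.96026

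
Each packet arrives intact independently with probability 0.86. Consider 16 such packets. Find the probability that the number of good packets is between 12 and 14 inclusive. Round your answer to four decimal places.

X ~ Binomial(16, 0.86); P(12 ≤ X ≤ 14) = Σ C(16,k) p^k (1−p)^(16−k) over k:
  k=12: C(16,12)·0.86^12·0.14^4 = 0.114437
  k=13: C(16,13)·0.86^13·0.14^3 = 0.216298
  k=14: C(16,14)·0.86^14·0.14^2 = 0.284718
Total = 0.615453

0.6155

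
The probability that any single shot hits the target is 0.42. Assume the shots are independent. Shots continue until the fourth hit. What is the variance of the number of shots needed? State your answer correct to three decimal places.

Y = total shots until the fourth success; negative binomial with r=4, p=0.42.
Var(Y) = r(1−p)/p² = 4·0.58 / 0.42² = 13.15193

13.152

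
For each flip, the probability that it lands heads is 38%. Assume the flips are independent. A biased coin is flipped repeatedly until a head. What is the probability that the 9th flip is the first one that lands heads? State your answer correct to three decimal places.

Geometric (trials to first success), p = 0.38.
P(Y = 9) = (1−p)^8 · p = 0.021834 · 0.38 = 0.00830

0.008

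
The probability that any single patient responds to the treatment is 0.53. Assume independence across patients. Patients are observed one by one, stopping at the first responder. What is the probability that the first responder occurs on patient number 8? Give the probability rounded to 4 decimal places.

0.0027

Geometric (trials to first success), p = 0.53.
P(Y = 8) = (1−p)^7 · p = 0.0050662 · 0.53 = 0.002685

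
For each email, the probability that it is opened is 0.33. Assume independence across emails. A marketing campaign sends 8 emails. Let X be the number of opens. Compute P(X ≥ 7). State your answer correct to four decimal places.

0.0024

X ~ Binomial(8, 0.33); P(X ≥ 7) = Σ C(8,k) p^k (1−p)^(8−k) over k:
  k=7: C(8,7)·0.33^7·0.67^1 = 0.002284
  k=8: C(8,8)·0.33^8·0.67^0 = 0.000141
Total = 0.002425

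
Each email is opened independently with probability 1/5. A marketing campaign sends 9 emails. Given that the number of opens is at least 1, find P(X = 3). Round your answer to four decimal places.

X ~ Binomial(9, 0.20). Want P(X=3 | X≥1) = P(X=3) / P(X≥1).
P(X=3) = C(9,3)·0.20^3·0.80^6 = 0.176161
P(X≥1) = 1 − 0.134218 = 0.865782
Ratio = 0.176161 / 0.865782 = 0.203470

0.2035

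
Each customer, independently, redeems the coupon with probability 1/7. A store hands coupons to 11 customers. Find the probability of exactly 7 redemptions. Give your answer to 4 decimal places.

X ~ Binomial(n=11, p=0.142857).
P(X=7) = C(11,7) · p^7 · (1−p)^4
= 330 · 1.2143e-06 · 0.53978 = 0.000216

0.0002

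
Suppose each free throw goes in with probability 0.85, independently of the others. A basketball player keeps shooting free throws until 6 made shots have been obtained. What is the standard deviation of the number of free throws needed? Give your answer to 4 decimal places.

1.1161

Y = total free throws until the sixth success; negative binomial with r=6, p=0.85.
SD(Y) = √[r(1−p)/p²] = √(1.245675) = 1.116098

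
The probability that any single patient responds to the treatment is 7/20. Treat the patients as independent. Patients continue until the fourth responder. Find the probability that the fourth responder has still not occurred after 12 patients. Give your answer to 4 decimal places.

Needing more than 12 patients ⇔ fewer than 4 successes in the first 12. With X ~ Binomial(12, 0.35), P(Y > 12) = P(X ≤ 3).
  k=0: C(12,0)·0.35^0·0.65^12 = 0.005688
  k=1: C(12,1)·0.35^1·0.65^11 = 0.036753
  k=2: C(12,2)·0.35^2·0.65^10 = 0.108846
  k=3: C(12,3)·0.35^3·0.65^9 = 0.195365
P(X ≤ 3) = 0.346653

0.3467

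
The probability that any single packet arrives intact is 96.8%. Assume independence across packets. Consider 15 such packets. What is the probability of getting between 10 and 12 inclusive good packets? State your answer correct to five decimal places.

X ~ Binomial(15, 0.968); P(10 ≤ X ≤ 12) = Σ C(15,k) p^k (1−p)^(15−k) over k:
  k=10: C(15,10)·0.968^10·0.032^5 = 0.0000728
  k=11: C(15,11)·0.968^11·0.032^4 = 0.0010008
  k=12: C(15,12)·0.968^12·0.032^3 = 0.0100917
Total = 0.0111654

0.01117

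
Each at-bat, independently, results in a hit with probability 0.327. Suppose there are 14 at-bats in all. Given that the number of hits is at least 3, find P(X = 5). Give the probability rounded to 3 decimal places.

X ~ Binomial(14, 0.327). Want P(X=5 | X≥3) = P(X=5) / P(X≥3).
P(X=5) = C(14,5)·0.327^5·0.673^9 = 0.21200
P(X≥3) = 1 − 0.00391 − 0.02660 − 0.08401 = 0.88548
Ratio = 0.21200 / 0.88548 = 0.23942

0.239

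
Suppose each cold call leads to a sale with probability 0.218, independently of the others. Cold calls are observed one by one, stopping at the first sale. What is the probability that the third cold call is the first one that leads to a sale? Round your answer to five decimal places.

Geometric (trials to first success), p = 0.218.
P(Y = 3) = (1−p)^2 · p = 0.61152 · 0.218 = 0.1333122

0.13331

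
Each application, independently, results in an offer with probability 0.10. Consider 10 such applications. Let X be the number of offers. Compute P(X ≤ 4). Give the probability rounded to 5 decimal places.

0.99837

X ~ Binomial(10, 0.10); P(X ≤ 4) = Σ C(10,k) p^k (1−p)^(10−k) over k:
  k=0: C(10,0)·0.10^0·0.90^10 = 0.3486784
  k=1: C(10,1)·0.10^1·0.90^9 = 0.3874205
  k=2: C(10,2)·0.10^2·0.90^8 = 0.1937102
  k=3: C(10,3)·0.10^3·0.90^7 = 0.0573956
  k=4: C(10,4)·0.10^4·0.90^6 = 0.0111603
Total = 0.9983651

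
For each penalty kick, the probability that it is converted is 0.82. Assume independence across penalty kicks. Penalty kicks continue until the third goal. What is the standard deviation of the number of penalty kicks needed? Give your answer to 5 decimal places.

0.89615

Y = total penalty kicks until the third success; negative binomial with r=3, p=0.82.
SD(Y) = √[r(1−p)/p²] = √(0.8030934) = 0.8961548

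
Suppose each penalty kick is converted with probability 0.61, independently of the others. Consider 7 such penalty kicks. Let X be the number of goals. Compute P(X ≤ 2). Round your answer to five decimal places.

0.08690

X ~ Binomial(7, 0.61); P(X ≤ 2) = Σ C(7,k) p^k (1−p)^(7−k) over k:
  k=0: C(7,0)·0.61^0·0.39^7 = 0.0013723
  k=1: C(7,1)·0.61^1·0.39^6 = 0.0150250
  k=2: C(7,2)·0.61^2·0.39^5 = 0.0705021
Total = 0.0868994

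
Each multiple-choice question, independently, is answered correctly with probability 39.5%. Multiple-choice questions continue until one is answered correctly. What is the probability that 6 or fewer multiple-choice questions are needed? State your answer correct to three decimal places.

Y = number of multiple-choice questions to the first success; geometric, p = 0.395.
P(Y ≤ 6) = 1 − (1−p)^6 = 1 − 0.04904 = 0.95096

0.951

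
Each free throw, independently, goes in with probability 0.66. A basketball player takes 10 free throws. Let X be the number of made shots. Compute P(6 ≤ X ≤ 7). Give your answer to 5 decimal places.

0.48924

X ~ Binomial(10, 0.66); P(6 ≤ X ≤ 7) = Σ C(10,k) p^k (1−p)^(10−k) over k:
  k=6: C(10,6)·0.66^6·0.34^4 = 0.2319522
  k=7: C(10,7)·0.66^7·0.34^3 = 0.2572916
Total = 0.4892438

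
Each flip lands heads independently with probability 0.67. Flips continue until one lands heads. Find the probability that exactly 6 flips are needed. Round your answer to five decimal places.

0.00262

Geometric (trials to first success), p = 0.67.
P(Y = 6) = (1−p)^5 · p = 0.0039135 · 0.67 = 0.0026221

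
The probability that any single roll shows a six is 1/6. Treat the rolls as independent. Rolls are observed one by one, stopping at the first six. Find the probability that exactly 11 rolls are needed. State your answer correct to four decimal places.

Geometric (trials to first success), p = 0.166667.
P(Y = 11) = (1−p)^10 · p = 0.16151 · 0.166667 = 0.026918

0.0269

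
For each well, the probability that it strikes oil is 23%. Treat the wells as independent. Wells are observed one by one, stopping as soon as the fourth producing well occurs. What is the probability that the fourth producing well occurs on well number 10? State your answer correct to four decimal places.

Y = trial on which the fourth success occurs; negative binomial, r=4, p=0.23.
P(Y=10) = C(9,3) · p^4 · (1−p)^6
= 84 · 0.0027984 · 0.20842 = 0.048993

0.0490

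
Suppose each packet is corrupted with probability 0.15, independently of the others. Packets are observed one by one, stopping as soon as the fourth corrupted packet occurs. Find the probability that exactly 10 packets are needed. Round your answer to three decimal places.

0.016

Y = trial on which the fourth success occurs; negative binomial, r=4, p=0.15.
P(Y=10) = C(9,3) · p^4 · (1−p)^6
= 84 · 0.00050625 · 0.37715 = 0.01604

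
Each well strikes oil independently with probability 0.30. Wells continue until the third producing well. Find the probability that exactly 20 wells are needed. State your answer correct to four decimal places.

0.0107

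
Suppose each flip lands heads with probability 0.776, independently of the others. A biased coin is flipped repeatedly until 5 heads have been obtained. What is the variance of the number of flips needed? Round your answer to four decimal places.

Y = total flips until the fifth success; negative binomial with r=5, p=0.776.
Var(Y) = r(1−p)/p² = 5·0.224 / 0.776² = 1.859921

1.8599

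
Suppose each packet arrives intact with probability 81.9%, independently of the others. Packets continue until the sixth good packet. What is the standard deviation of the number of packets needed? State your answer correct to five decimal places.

1.27242

Y = total packets until the sixth success; negative binomial with r=6, p=0.819.
SD(Y) = √[r(1−p)/p²] = √(1.6190566) = 1.2724215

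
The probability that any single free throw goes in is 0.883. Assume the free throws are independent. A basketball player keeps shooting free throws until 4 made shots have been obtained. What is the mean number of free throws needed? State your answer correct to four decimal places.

Y = total free throws until the fourth success; negative binomial with r=4, p=0.883.
E[Y] = r / p = 4 / 0.883 = 4.530011

4.5300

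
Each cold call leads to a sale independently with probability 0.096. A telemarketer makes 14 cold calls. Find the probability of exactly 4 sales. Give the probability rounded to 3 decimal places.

0.031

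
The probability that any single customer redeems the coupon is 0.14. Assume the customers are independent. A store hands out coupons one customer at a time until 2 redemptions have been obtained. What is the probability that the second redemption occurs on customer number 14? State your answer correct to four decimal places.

0.0417

Y = trial on which the second success occurs; negative binomial, r=2, p=0.14.
P(Y=14) = C(13,1) · p^2 · (1−p)^12
= 13 · 0.0196 · 0.16367 = 0.041704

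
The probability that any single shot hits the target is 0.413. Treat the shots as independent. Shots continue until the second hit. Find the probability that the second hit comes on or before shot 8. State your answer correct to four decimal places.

0.9066

Finishing within 8 shots ⇔ at least 2 successes in the first 8. With X ~ Binomial(8, 0.413), P(Y ≤ 8) = 1 − P(X ≤ 1).
  k=0: C(8,0)·0.413^0·0.587^8 = 0.014096
  k=1: C(8,1)·0.413^1·0.587^7 = 0.079343
1 − 0.093439 = 0.906561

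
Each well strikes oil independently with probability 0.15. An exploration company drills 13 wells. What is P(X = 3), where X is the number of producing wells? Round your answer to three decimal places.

X ~ Binomial(n=13, p=0.15).
P(X=3) = C(13,3) · p^3 · (1−p)^10
= 286 · 0.003375 · 0.19687 = 0.19003

0.190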